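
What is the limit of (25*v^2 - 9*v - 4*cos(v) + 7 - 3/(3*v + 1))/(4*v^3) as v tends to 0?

81/4

Substitution gives 0/0 (the numerator vanishes to order 3).
Expand each term to order v^3: the coefficient of v^3 in -4·cos(v) is 0 and in -3·1/(1 + 3v) is 81.
Lower-order terms cancel with the polynomial part, so the numerator is (81)·v^3 + o(v^3), and the limit is (81)/(4) = 81/4.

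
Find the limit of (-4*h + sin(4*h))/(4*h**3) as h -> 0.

Direct substitution gives 0/0.
Apply L'Hôpital: lim (4*cos(4*h) - 4)/(12*h^2), still 0/0.
Apply L'Hôpital: lim (-16*sin(4*h))/(24*h), still 0/0.
After 3 applications of L'Hôpital's rule the quotient is (-64*cos(4*h))/(24); substituting h = 0 gives -8/3.

-8/3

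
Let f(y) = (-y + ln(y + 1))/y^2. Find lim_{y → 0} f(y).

Direct substitution gives 0/0.
Apply L'Hôpital: lim (-1 + 1/(y + 1))/(2*y), still 0/0.
After 2 applications of L'Hôpital's rule the quotient is (-1/(y + 1)^2)/(2); substituting y = 0 gives -1/2.

-1/2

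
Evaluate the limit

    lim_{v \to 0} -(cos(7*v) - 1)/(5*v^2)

Direct substitution gives 0/0.
Apply L'Hôpital: lim (-7*sin(7*v))/(-10*v), still 0/0.
After 2 applications of L'Hôpital's rule the quotient is (-49*cos(7*v))/(-10); substituting v = 0 gives 49/10.

49/10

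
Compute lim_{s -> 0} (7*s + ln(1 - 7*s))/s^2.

-49/2

Direct substitution gives 0/0.
Apply L'Hôpital: lim (7 - 7/(1 - 7*s))/(2*s), still 0/0.
After 2 applications of L'Hôpital's rule the quotient is (-49/(1 - 7*s)^2)/(2); substituting s = 0 gives -49/2.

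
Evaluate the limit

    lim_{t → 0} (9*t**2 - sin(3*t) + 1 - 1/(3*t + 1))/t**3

Substitution gives 0/0 (the numerator vanishes to order 3).
Expand each term to order t^3: the coefficient of t^3 in −sin(3t) is 9/2 and in −1/(1 + 3t) is 27.
Lower-order terms cancel with the polynomial part, so the numerator is (63/2)·t^3 + o(t^3), and the limit is (63/2)/(1) = 63/2.

63/2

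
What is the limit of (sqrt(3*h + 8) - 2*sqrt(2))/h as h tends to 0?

Substitution gives 0/0. Multiply numerator and denominator by the conjugate √(8 + 3h) + √8.
The numerator becomes (8 + 3h) − 8 = 3h, so the expression simplifies to 3/(√(8 + 3h) + √8).
Letting h → 0 gives 3/(2√8) = 3*√(2)/8.

3*√(2)/8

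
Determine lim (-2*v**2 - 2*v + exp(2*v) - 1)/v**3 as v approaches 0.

Direct substitution gives 0/0.
Apply L'Hôpital: lim (-4*v + 2*e^(2*v) - 2)/(3*v^2), still 0/0.
Apply L'Hôpital: lim (4*e^(2*v) - 4)/(6*v), still 0/0.
After 3 applications of L'Hôpital's rule the quotient is (8*e^(2*v))/(6); substituting v = 0 gives 4/3.

4/3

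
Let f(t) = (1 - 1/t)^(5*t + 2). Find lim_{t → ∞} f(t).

e^(-5)

The base → 1 and the exponent → ∞: a 1^∞ form.
Take logarithms: (5t + 2)·ln(1 - 1/t). Since ln(1+u) ~ u for small u, this behaves like (5t)·(-1/t) → -5.
So the limit is e^(-5).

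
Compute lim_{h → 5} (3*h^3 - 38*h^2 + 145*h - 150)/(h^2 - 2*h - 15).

-5/4

Direct substitution gives 0/0, so factor. Both numerator and denominator have (h - 5) as a factor.
After cancelling, the expression reduces to (3*h^2 - 23*h + 30)/(h + 3).
Substituting h = 5 gives -5/4.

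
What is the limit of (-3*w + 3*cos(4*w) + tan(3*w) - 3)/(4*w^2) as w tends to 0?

-6

Substitution gives 0/0 (the numerator vanishes to order 2).
Expand each term to order w^2: the coefficient of w^2 in 3·cos(4w) is -24 and in tan(3w) is 0.
Lower-order terms cancel with the polynomial part, so the numerator is (-24)·w^2 + o(w^2), and the limit is (-24)/(4) = -6.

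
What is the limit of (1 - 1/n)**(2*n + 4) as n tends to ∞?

Let L be the limit and take ln: ln L = lim (2n + 4)·ln(1 - 1/n) = lim (2n + 4)·(-1/n + O(1/n²)) = -2.
Hence L = e^(-2).

e^(-2)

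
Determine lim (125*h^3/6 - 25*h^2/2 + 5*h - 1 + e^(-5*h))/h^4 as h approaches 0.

625/24

Direct substitution gives 0/0.
Apply L'Hôpital: lim (125*h^2/2 - 25*h + 5 - 5*e^(-5*h))/(4*h^3), still 0/0.
Apply L'Hôpital: lim (125*h - 25 + 25*e^(-5*h))/(12*h^2), still 0/0.
Apply L'Hôpital: lim (125 - 125*e^(-5*h))/(24*h), still 0/0.
After 4 applications of L'Hôpital's rule the quotient is (625*e^(-5*h))/(24); substituting h = 0 gives 625/24.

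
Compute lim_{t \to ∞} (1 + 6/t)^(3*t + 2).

e^(18)

Write it as [(1 + 6/t)^t]^(3) · (1 + 6/t)^(2). The bracketed term tends to e^(6) and the second factor to 1, so the limit is e^(18).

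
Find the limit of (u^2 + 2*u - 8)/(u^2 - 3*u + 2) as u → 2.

Since u = 2 makes numerator and denominator zero, (u - 2) divides both.
Cancelling it gives (u + 4)/(u - 1); now plug in u = 2 to get 6.

6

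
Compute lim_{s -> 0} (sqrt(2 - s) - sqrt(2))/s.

-√(2)/4

Substitution gives 0/0. Multiply numerator and denominator by the conjugate √(2 - s) + √2.
The numerator becomes (2 - s) − 2 = -s, so the expression simplifies to -1/(√(2 - s) + √2).
Letting s → 0 gives -1/(2√2) = -√(2)/4.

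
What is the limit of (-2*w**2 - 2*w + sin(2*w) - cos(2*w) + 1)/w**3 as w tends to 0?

-4/3

Substitution gives 0/0 (the numerator vanishes to order 3).
Expand each term to order w^3: the coefficient of w^3 in −cos(2w) is 0 and in sin(2w) is -4/3.
Lower-order terms cancel with the polynomial part, so the numerator is (-4/3)·w^3 + o(w^3), and the limit is (-4/3)/(1) = -4/3.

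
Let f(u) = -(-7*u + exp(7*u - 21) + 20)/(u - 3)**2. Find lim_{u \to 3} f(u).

Direct substitution gives 0/0.
Apply L'Hôpital: lim (7*e^(7*u - 21) - 7)/(6 - 2*u), still 0/0.
After 2 applications of L'Hôpital's rule the quotient is (49*e^(7*u - 21))/(-2); substituting u = 3 gives -49/2.

-49/2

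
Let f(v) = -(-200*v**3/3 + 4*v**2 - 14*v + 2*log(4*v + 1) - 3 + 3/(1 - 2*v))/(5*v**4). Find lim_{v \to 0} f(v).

Substitution gives 0/0 (the numerator vanishes to order 4).
Expand each term to order v^4: the coefficient of v^4 in 3·1/(1 - 2v) is 48 and in 2·ln(1 + 4v) is -128.
Lower-order terms cancel with the polynomial part, so the numerator is (-80)·v^4 + o(v^4), and the limit is (-80)/(-5) = 16.

16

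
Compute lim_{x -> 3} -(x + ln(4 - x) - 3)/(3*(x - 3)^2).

1/6

Direct substitution gives 0/0.
Apply L'Hôpital: lim (1 - 1/(4 - x))/(18 - 6*x), still 0/0.
After 2 applications of L'Hôpital's rule the quotient is (-1/(4 - x)^2)/(-6); substituting x = 3 gives 1/6.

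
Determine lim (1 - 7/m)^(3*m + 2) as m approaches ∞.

e^(-21)

Let L be the limit and take ln: ln L = lim (3m + 2)·ln(1 - 7/m) = lim (3m + 2)·(-7/m + O(1/m²)) = -21.
Hence L = e^(-21).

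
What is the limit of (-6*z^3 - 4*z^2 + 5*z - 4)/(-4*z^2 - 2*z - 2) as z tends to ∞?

The numerator has higher degree (3 > 2); the quotient behaves like (-6/(-4))·z^1 for large |z|.
As z → +∞ this diverges to ∞.

∞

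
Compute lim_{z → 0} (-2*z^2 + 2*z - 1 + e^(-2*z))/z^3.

-4/3

Direct substitution gives 0/0.
Apply L'Hôpital: lim (-4*z + 2 - 2*e^(-2*z))/(3*z^2), still 0/0.
Apply L'Hôpital: lim (-4 + 4*e^(-2*z))/(6*z), still 0/0.
After 3 applications of L'Hôpital's rule the quotient is (-8*e^(-2*z))/(6); substituting z = 0 gives -4/3.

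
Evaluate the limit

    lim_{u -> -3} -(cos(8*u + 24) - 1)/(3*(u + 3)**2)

32/3

Direct substitution gives 0/0.
Apply L'Hôpital: lim (-8*sin(8*u + 24))/(-6*u - 18), still 0/0.
After 2 applications of L'Hôpital's rule the quotient is (-64*cos(8*u + 24))/(-6); substituting u = -3 gives 32/3.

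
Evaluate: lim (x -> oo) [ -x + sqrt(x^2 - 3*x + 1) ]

-3/2

This has the form ∞ − ∞. Multiply and divide by the conjugate √(x^2 - 3*x + 1) + x.
That gives (-3x + 1) / (√(x^2 - 3*x + 1) + x).
Divide numerator and denominator by x: the limit is -3/(2·1) = -3/2.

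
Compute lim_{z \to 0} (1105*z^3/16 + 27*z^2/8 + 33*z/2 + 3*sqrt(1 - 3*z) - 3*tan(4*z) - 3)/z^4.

Substitution gives 0/0 (the numerator vanishes to order 4).
Expand each term to order z^4: the coefficient of z^4 in -3·tan(4z) is 0 and in 3·√(1 - 3z) is -1215/128.
Lower-order terms cancel with the polynomial part, so the numerator is (-1215/128)·z^4 + o(z^4), and the limit is (-1215/128)/(1) = -1215/128.

-1215/128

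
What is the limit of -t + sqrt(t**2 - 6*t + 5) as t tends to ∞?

-3

An ∞ − ∞ form. Rationalising with the conjugate, the difference becomes (-6t + 5) / (√(t^2 - 6*t + 5) + t).
For large t the denominator behaves like 2·t, so the quotient tends to -6/2 = -3.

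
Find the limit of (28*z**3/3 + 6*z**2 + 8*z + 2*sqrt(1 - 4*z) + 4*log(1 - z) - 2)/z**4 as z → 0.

Substitution gives 0/0 (the numerator vanishes to order 4).
Expand each term to order z^4: the coefficient of z^4 in 4·ln(1 - z) is -1 and in 2·√(1 - 4z) is -20.
Lower-order terms cancel with the polynomial part, so the numerator is (-21)·z^4 + o(z^4), and the limit is (-21)/(1) = -21.

-21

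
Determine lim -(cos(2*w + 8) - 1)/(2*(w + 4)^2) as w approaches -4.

1

Direct substitution gives 0/0.
Apply L'Hôpital: lim (-2*sin(2*w + 8))/(-4*w - 16), still 0/0.
After 2 applications of L'Hôpital's rule the quotient is (-4*cos(2*w + 8))/(-4); substituting w = -4 gives 1.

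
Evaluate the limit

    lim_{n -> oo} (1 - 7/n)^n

e^(-7)

Write it as [(1 - 7/n)^n]^(1) · (1 - 7/n)^(0). The bracketed term tends to e^(-7) and the second factor to 1, so the limit is e^(-7).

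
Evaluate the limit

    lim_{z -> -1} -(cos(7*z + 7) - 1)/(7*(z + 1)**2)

Direct substitution gives 0/0.
Apply L'Hôpital: lim (-7*sin(7*z + 7))/(-14*z - 14), still 0/0.
After 2 applications of L'Hôpital's rule the quotient is (-49*cos(7*z + 7))/(-14); substituting z = -1 gives 7/2.

7/2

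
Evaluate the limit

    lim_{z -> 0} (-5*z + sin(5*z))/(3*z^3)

-125/18

Direct substitution gives 0/0.
Apply L'Hôpital: lim (5*cos(5*z) - 5)/(9*z^2), still 0/0.
Apply L'Hôpital: lim (-25*sin(5*z))/(18*z), still 0/0.
After 3 applications of L'Hôpital's rule the quotient is (-125*cos(5*z))/(18); substituting z = 0 gives -125/18.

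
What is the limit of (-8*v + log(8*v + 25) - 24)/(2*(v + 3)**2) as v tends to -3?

-16

Direct substitution gives 0/0.
Apply L'Hôpital: lim (-8 + 8/(8*v + 25))/(4*v + 12), still 0/0.
After 2 applications of L'Hôpital's rule the quotient is (-64/(8*v + 25)^2)/(4); substituting v = -3 gives -16.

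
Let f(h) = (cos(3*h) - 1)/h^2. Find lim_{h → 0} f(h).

-9/2

Direct substitution gives 0/0.
Apply L'Hôpital: lim (-3*sin(3*h))/(2*h), still 0/0.
After 2 applications of L'Hôpital's rule the quotient is (-9*cos(3*h))/(2); substituting h = 0 gives -9/2.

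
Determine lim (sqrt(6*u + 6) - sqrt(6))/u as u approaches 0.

√(6)/2

Substitution gives 0/0. Multiply numerator and denominator by the conjugate √(6 + 6u) + √6.
The numerator becomes (6 + 6u) − 6 = 6u, so the expression simplifies to 6/(√(6 + 6u) + √6).
Letting u → 0 gives 6/(2√6) = √(6)/2.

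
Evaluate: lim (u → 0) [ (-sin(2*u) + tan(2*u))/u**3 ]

4

Substitution gives 0/0; apply L'Hôpital's rule 3 times.
After differentiating numerator and denominator 3 times the quotient is (8*cos(2*u) + 48*tan(2*u)^4 + 64*tan(2*u)^2 + 16)/(6); at u = 0 this is 4.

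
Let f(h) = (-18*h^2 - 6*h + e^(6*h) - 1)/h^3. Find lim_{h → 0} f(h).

36

Direct substitution gives 0/0.
Apply L'Hôpital: lim (-36*h + 6*e^(6*h) - 6)/(3*h^2), still 0/0.
Apply L'Hôpital: lim (36*e^(6*h) - 36)/(6*h), still 0/0.
After 3 applications of L'Hôpital's rule the quotient is (216*e^(6*h))/(6); substituting h = 0 gives 36.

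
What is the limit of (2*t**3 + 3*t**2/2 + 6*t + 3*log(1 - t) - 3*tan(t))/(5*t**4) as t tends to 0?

-3/20

Substitution gives 0/0; apply L'Hôpital's rule 4 times.
After differentiating numerator and denominator 4 times the quotient is (24*tan(t)/cos(t)^2 - 72*tan(t)/cos(t)^4 - 18/(t - 1)^4)/(120); at t = 0 this is -3/20.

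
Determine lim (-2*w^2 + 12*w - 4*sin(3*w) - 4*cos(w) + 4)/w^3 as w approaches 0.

18

Substitution gives 0/0; apply L'Hôpital's rule 3 times.
After differentiating numerator and denominator 3 times the quotient is (-4*sin(w) + 108*cos(3*w))/(6); at w = 0 this is 18.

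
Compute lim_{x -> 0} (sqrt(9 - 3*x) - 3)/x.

A 0/0 form; rationalise with √(9 - 3x) + √9. This collapses the numerator to -3x, leaving -3/(√(9 - 3x) + √9) → -3/(2√9) = -1/2.

-1/2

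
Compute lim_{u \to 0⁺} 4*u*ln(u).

0

This is a 0·(−∞) form. Rewrite as 4·ln(u) / u^(−1) and apply L'Hôpital:
the derivative quotient is 4·(1/u) / (−1·u^(−2)) = (-4/1)·u^1 → 0.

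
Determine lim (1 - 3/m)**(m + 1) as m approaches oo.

The base → 1 and the exponent → ∞: a 1^∞ form.
Take logarithms: (m + 1)·ln(1 - 3/m). Since ln(1+u) ~ u for small u, this behaves like (m)·(-3/m) → -3.
So the limit is e^(-3).

e^(-3)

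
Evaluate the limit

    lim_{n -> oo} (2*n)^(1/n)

1

Base → ∞ and exponent → 0: an ∞^0 form.
Take logs: (1/n)·ln(2·n^1) = (ln 2 + 1·ln n)/n → 0.
So the limit is e^0 = 1.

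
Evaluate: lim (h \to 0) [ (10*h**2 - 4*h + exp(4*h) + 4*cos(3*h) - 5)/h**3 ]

Substitution gives 0/0; apply L'Hôpital's rule 3 times.
After differentiating numerator and denominator 3 times the quotient is (64*e^(4*h) + 108*sin(3*h))/(6); at h = 0 this is 32/3.

32/3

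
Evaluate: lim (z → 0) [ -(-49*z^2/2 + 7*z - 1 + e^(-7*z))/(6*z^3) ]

Direct substitution gives 0/0.
Apply L'Hôpital: lim (-49*z + 7 - 7*e^(-7*z))/(-18*z^2), still 0/0.
Apply L'Hôpital: lim (-49 + 49*e^(-7*z))/(-36*z), still 0/0.
After 3 applications of L'Hôpital's rule the quotient is (-343*e^(-7*z))/(-36); substituting z = 0 gives 343/36.

343/36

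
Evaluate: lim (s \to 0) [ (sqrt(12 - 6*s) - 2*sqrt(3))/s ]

A 0/0 form; rationalise with √(12 - 6s) + √12. This collapses the numerator to -6s, leaving -6/(√(12 - 6s) + √12) → -6/(2√12) = -√(3)/2.

-√(3)/2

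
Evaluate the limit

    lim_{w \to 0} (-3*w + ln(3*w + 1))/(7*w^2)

Direct substitution gives 0/0.
Apply L'Hôpital: lim (-3 + 3/(3*w + 1))/(14*w), still 0/0.
After 2 applications of L'Hôpital's rule the quotient is (-9/(3*w + 1)^2)/(14); substituting w = 0 gives -9/14.

-9/14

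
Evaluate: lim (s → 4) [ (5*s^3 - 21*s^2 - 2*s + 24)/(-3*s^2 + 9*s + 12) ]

-14/3

Since s = 4 makes numerator and denominator zero, (s - 4) divides both.
Cancelling it gives (5*s^2 - s - 6)/(-3*s - 3); now plug in s = 4 to get -14/3.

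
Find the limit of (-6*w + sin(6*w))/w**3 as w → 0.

Direct substitution gives 0/0.
Apply L'Hôpital: lim (6*cos(6*w) - 6)/(3*w^2), still 0/0.
Apply L'Hôpital: lim (-36*sin(6*w))/(6*w), still 0/0.
After 3 applications of L'Hôpital's rule the quotient is (-216*cos(6*w))/(6); substituting w = 0 gives -36.

-36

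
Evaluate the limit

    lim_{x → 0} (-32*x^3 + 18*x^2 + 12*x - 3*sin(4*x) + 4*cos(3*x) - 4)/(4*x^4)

27/8

Substitution gives 0/0 (the numerator vanishes to order 4).
Expand each term to order x^4: the coefficient of x^4 in 4·cos(3x) is 27/2 and in -3·sin(4x) is 0.
Lower-order terms cancel with the polynomial part, so the numerator is (27/2)·x^4 + o(x^4), and the limit is (27/2)/(4) = 27/8.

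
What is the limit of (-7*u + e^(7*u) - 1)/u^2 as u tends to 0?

Direct substitution gives 0/0.
Apply L'Hôpital: lim (7*e^(7*u) - 7)/(2*u), still 0/0.
After 2 applications of L'Hôpital's rule the quotient is (49*e^(7*u))/(2); substituting u = 0 gives 49/2.

49/2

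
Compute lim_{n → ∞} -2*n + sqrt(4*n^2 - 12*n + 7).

-3

This has the form ∞ − ∞. Multiply and divide by the conjugate √(4*n^2 - 12*n + 7) + 2n.
That gives (-12n + 7) / (√(4*n^2 - 12*n + 7) + 2n).
Divide numerator and denominator by n: the limit is -12/(2·2) = -3.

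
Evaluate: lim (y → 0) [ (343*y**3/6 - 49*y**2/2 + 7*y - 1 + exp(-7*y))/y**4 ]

Direct substitution gives 0/0.
Apply L'Hôpital: lim (343*y^2/2 - 49*y + 7 - 7*e^(-7*y))/(4*y^3), still 0/0.
Apply L'Hôpital: lim (343*y - 49 + 49*e^(-7*y))/(12*y^2), still 0/0.
Apply L'Hôpital: lim (343 - 343*e^(-7*y))/(24*y), still 0/0.
After 4 applications of L'Hôpital's rule the quotient is (2401*e^(-7*y))/(24); substituting y = 0 gives 2401/24.

2401/24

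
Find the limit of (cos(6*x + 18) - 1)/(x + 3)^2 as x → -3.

-18

Direct substitution gives 0/0.
Apply L'Hôpital: lim (-6*sin(6*x + 18))/(2*x + 6), still 0/0.
After 2 applications of L'Hôpital's rule the quotient is (-36*cos(6*x + 18))/(2); substituting x = -3 gives -18.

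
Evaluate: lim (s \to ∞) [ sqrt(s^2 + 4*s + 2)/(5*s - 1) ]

1/5

For large |s|, √(s^2 + 4*s + 2) ≈ √1·|s| and the denominator ≈ 5s.
Since s → +∞, |s| = s, giving √1/(5) = 1/5.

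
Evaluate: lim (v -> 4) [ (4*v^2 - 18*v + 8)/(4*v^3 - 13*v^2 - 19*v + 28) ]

At v = 4 both the top and bottom vanish — a removable singularity. Factoring out (v - 4) from each leaves (4*v - 2)/(4*v^2 + 3*v - 7), which at v = 4 equals 14/69.

14/69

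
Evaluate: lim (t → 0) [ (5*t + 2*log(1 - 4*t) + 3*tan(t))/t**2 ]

Substitution gives 0/0 (the numerator vanishes to order 2).
Expand each term to order t^2: the coefficient of t^2 in 2·ln(1 - 4t) is -16 and in 3·tan(t) is 0.
Lower-order terms cancel with the polynomial part, so the numerator is (-16)·t^2 + o(t^2), and the limit is (-16)/(1) = -16.

-16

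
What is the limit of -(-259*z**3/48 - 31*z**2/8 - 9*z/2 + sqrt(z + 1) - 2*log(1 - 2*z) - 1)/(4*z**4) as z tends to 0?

-1019/512

Substitution gives 0/0; apply L'Hôpital's rule 4 times.
After differentiating numerator and denominator 4 times the quotient is (192/(2*z - 1)^4 - 15/(16*(z + 1)^(7/2)))/(-96); at z = 0 this is -1019/512.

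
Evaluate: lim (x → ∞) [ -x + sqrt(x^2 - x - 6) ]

An ∞ − ∞ form. Rationalising with the conjugate, the difference becomes (-x - 6) / (√(x^2 - x - 6) + x).
For large x the denominator behaves like 2·x, so the quotient tends to -1/2 = -1/2.

-1/2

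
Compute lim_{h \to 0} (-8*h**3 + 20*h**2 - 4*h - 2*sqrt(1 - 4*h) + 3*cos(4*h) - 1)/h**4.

Substitution gives 0/0; apply L'Hôpital's rule 4 times.
After differentiating numerator and denominator 4 times the quotient is (768*cos(4*h) + 480/(1 - 4*h)^(7/2))/(24); at h = 0 this is 52.

52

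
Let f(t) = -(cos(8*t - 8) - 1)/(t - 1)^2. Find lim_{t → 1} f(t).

Direct substitution gives 0/0.
Apply L'Hôpital: lim (-8*sin(8*t - 8))/(2 - 2*t), still 0/0.
After 2 applications of L'Hôpital's rule the quotient is (-64*cos(8*t - 8))/(-2); substituting t = 1 gives 32.

32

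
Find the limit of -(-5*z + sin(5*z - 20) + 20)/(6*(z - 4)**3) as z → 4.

Direct substitution gives 0/0.
Apply L'Hôpital: lim (5*cos(5*z - 20) - 5)/(-18*(z - 4)^2), still 0/0.
Apply L'Hôpital: lim (-25*sin(5*z - 20))/(144 - 36*z), still 0/0.
After 3 applications of L'Hôpital's rule the quotient is (-125*cos(5*z - 20))/(-36); substituting z = 4 gives 125/36.

125/36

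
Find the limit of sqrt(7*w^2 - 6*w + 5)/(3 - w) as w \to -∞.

√(7)

For large |w|, √(7*w^2 - 6*w + 5) ≈ √7·|w| and the denominator ≈ -w.
Since w → −∞, |w| = −w, giving −√7/(-1) = √(7).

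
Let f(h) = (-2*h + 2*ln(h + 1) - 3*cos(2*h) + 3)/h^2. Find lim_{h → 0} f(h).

Substitution gives 0/0; apply L'Hôpital's rule 2 times.
After differentiating numerator and denominator 2 times the quotient is (12*cos(2*h) - 2/(h + 1)^2)/(2); at h = 0 this is 5.

5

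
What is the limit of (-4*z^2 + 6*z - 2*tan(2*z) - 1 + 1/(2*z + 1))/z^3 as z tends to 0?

-40/3

Substitution gives 0/0; apply L'Hôpital's rule 3 times.
After differentiating numerator and denominator 3 times the quotient is (-64*tan(2*z)^2/cos(2*z)^2 - 32/cos(2*z)^4 - 48/(2*z + 1)^4)/(6); at z = 0 this is -40/3.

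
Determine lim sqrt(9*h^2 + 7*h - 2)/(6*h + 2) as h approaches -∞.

-1/2

For large |h|, √(9*h^2 + 7*h - 2) ≈ √9·|h| and the denominator ≈ 6h.
Since h → −∞, |h| = −h, giving −√9/(6) = -1/2.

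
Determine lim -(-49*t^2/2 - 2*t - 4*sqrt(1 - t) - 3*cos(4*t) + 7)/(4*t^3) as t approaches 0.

Substitution gives 0/0 (the numerator vanishes to order 3).
Expand each term to order t^3: the coefficient of t^3 in -3·cos(4t) is 0 and in -4·√(1 - t) is 1/4.
Lower-order terms cancel with the polynomial part, so the numerator is (1/4)·t^3 + o(t^3), and the limit is (1/4)/(-4) = -1/16.

-1/16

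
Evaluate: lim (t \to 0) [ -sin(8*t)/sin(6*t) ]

-4/3

Substitution gives 0/0.
Divide numerator and denominator by t: sin(8t)/t → 8 and sin(6t)/t → 6, so the limit is -1·8/6 = -4/3.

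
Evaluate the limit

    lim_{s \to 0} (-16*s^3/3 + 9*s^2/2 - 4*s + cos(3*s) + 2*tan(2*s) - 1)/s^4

27/8

Substitution gives 0/0 (the numerator vanishes to order 4).
Expand each term to order s^4: the coefficient of s^4 in cos(3s) is 27/8 and in 2·tan(2s) is 0.
Lower-order terms cancel with the polynomial part, so the numerator is (27/8)·s^4 + o(s^4), and the limit is (27/8)/(1) = 27/8.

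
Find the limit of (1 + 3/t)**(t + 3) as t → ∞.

Let L be the limit and take ln: ln L = lim (t + 3)·ln(1 + 3/t) = lim (t + 3)·(3/t + O(1/t²)) = 3.
Hence L = e^(3).

e^(3)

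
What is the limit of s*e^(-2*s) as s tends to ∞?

0

Write as s^1/e^{2s}, an ∞/∞ form.
Exponential growth dominates any polynomial, so repeated L'Hôpital (or the standard result) gives 0.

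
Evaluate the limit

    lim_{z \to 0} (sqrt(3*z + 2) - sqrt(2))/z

3*√(2)/4

A 0/0 form; rationalise with √(2 + 3z) + √2. This collapses the numerator to 3z, leaving 3/(√(2 + 3z) + √2) → 3/(2√2) = 3*√(2)/4.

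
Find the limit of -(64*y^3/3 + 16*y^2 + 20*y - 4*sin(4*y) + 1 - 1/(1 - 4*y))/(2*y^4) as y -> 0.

128

Substitution gives 0/0; apply L'Hôpital's rule 4 times.
After differentiating numerator and denominator 4 times the quotient is (-1024*sin(4*y) + 6144/(4*y - 1)^5)/(-48); at y = 0 this is 128.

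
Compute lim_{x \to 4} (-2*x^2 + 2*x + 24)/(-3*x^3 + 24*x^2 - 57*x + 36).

Direct substitution gives 0/0, so factor. Both numerator and denominator have (x - 4) as a factor.
After cancelling, the expression reduces to (-2*x - 6)/(-3*x^2 + 12*x - 9).
Substituting x = 4 gives 14/9.

14/9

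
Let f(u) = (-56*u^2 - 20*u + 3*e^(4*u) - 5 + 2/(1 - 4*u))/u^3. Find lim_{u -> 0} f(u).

Substitution gives 0/0 (the numerator vanishes to order 3).
Expand each term to order u^3: the coefficient of u^3 in 2·1/(1 - 4u) is 128 and in 3·e^(4u) is 32.
Lower-order terms cancel with the polynomial part, so the numerator is (160)·u^3 + o(u^3), and the limit is (160)/(1) = 160.

160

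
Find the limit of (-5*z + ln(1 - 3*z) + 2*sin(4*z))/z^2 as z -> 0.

-9/2

Substitution gives 0/0 (the numerator vanishes to order 2).
Expand each term to order z^2: the coefficient of z^2 in ln(1 - 3z) is -9/2 and in 2·sin(4z) is 0.
Lower-order terms cancel with the polynomial part, so the numerator is (-9/2)·z^2 + o(z^2), and the limit is (-9/2)/(1) = -9/2.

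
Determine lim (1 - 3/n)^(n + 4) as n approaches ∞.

The base → 1 and the exponent → ∞: a 1^∞ form.
Take logarithms: (n + 4)·ln(1 - 3/n). Since ln(1+u) ~ u for small u, this behaves like (n)·(-3/n) → -3.
So the limit is e^(-3).

e^(-3)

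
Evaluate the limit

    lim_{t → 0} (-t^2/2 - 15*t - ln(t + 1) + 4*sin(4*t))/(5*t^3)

-43/5

Substitution gives 0/0; apply L'Hôpital's rule 3 times.
After differentiating numerator and denominator 3 times the quotient is (-256*cos(4*t) - 2/(t + 1)^3)/(30); at t = 0 this is -43/5.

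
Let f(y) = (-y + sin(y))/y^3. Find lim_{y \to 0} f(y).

-1/6

Direct substitution gives 0/0.
Apply L'Hôpital: lim (cos(y) - 1)/(3*y^2), still 0/0.
Apply L'Hôpital: lim (-sin(y))/(6*y), still 0/0.
After 3 applications of L'Hôpital's rule the quotient is (-cos(y))/(6); substituting y = 0 gives -1/6.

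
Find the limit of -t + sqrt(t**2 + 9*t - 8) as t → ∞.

9/2

This has the form ∞ − ∞. Multiply and divide by the conjugate √(t^2 + 9*t - 8) + t.
That gives (9t - 8) / (√(t^2 + 9*t - 8) + t).
Divide numerator and denominator by t: the limit is 9/(2·1) = 9/2.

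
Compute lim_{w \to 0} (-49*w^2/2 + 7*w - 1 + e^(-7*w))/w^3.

Direct substitution gives 0/0.
Apply L'Hôpital: lim (-49*w + 7 - 7*e^(-7*w))/(3*w^2), still 0/0.
Apply L'Hôpital: lim (-49 + 49*e^(-7*w))/(6*w), still 0/0.
After 3 applications of L'Hôpital's rule the quotient is (-343*e^(-7*w))/(6); substituting w = 0 gives -343/6.

-343/6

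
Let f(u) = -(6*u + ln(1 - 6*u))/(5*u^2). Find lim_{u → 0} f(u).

Direct substitution gives 0/0.
Apply L'Hôpital: lim (6 - 6/(1 - 6*u))/(-10*u), still 0/0.
After 2 applications of L'Hôpital's rule the quotient is (-36/(1 - 6*u)^2)/(-10); substituting u = 0 gives 18/5.

18/5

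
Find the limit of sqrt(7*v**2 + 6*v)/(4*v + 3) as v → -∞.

-√(7)/4

For large |v|, √(7*v^2 + 6*v) ≈ √7·|v| and the denominator ≈ 4v.
Since v → −∞, |v| = −v, giving −√7/(4) = -√(7)/4.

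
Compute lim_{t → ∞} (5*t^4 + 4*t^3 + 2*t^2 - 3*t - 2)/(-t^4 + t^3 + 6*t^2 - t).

Numerator and denominator both have degree 4.
Dividing every term by t^4, all lower-order terms vanish and the limit is the ratio of leading coefficients, 5/(-1) = -5.

-5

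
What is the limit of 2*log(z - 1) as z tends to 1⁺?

As z → 1⁺, z - 1 → 0⁺ and ln(z - 1) → −∞.
Multiplying by 2 gives -∞.

-∞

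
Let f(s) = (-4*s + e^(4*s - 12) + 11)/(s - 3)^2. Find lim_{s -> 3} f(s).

8

Direct substitution gives 0/0.
Apply L'Hôpital: lim (4*e^(4*s - 12) - 4)/(2*s - 6), still 0/0.
After 2 applications of L'Hôpital's rule the quotient is (16*e^(4*s - 12))/(2); substituting s = 3 gives 8.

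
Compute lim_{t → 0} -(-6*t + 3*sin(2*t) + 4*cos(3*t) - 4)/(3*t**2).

Substitution gives 0/0 (the numerator vanishes to order 2).
Expand each term to order t^2: the coefficient of t^2 in 3·sin(2t) is 0 and in 4·cos(3t) is -18.
Lower-order terms cancel with the polynomial part, so the numerator is (-18)·t^2 + o(t^2), and the limit is (-18)/(-3) = 6.

6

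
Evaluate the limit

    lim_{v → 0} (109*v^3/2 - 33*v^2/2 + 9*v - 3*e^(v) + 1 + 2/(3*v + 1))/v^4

1295/8

Substitution gives 0/0; apply L'Hôpital's rule 4 times.
After differentiating numerator and denominator 4 times the quotient is (-3*e^(v) + 3888/(3*v + 1)^5)/(24); at v = 0 this is 1295/8.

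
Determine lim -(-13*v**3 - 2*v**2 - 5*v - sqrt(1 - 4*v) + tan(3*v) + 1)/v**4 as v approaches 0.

Substitution gives 0/0 (the numerator vanishes to order 4).
Expand each term to order v^4: the coefficient of v^4 in tan(3v) is 0 and in −√(1 - 4v) is 10.
Lower-order terms cancel with the polynomial part, so the numerator is (10)·v^4 + o(v^4), and the limit is (10)/(-1) = -10.

-10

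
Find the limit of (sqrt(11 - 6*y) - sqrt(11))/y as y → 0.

A 0/0 form; rationalise with √(11 - 6y) + √11. This collapses the numerator to -6y, leaving -6/(√(11 - 6y) + √11) → -6/(2√11) = -3*√(11)/11.

-3*√(11)/11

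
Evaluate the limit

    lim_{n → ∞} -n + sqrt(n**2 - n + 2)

An ∞ − ∞ form. Rationalising with the conjugate, the difference becomes (-n + 2) / (√(n^2 - n + 2) + n).
For large n the denominator behaves like 2·n, so the quotient tends to -1/2 = -1/2.

-1/2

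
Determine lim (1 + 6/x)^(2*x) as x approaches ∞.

Write it as [(1 + 6/x)^x]^(2) · (1 + 6/x)^(0). The bracketed term tends to e^(6) and the second factor to 1, so the limit is e^(12).

e^(12)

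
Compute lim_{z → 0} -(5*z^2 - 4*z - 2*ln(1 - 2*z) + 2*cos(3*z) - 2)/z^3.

Substitution gives 0/0; apply L'Hôpital's rule 3 times.
After differentiating numerator and denominator 3 times the quotient is (54*sin(3*z) - 32/(2*z - 1)^3)/(-6); at z = 0 this is -16/3.

-16/3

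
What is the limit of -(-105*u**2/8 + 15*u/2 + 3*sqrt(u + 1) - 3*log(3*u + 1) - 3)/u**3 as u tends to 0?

Substitution gives 0/0 (the numerator vanishes to order 3).
Expand each term to order u^3: the coefficient of u^3 in 3·√(1 + u) is 3/16 and in -3·ln(1 + 3u) is -27.
Lower-order terms cancel with the polynomial part, so the numerator is (-429/16)·u^3 + o(u^3), and the limit is (-429/16)/(-1) = 429/16.

429/16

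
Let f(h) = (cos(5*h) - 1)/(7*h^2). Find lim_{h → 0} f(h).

-25/14

Direct substitution gives 0/0.
Apply L'Hôpital: lim (-5*sin(5*h))/(14*h), still 0/0.
After 2 applications of L'Hôpital's rule the quotient is (-25*cos(5*h))/(14); substituting h = 0 gives -25/14.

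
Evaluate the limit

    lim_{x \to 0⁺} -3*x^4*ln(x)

This is a 0·(−∞) form. Rewrite as -3·ln(x) / x^(−4) and apply L'Hôpital:
the derivative quotient is -3·(1/x) / (−4·x^(−5)) = (3/4)·x^4 → 0.

0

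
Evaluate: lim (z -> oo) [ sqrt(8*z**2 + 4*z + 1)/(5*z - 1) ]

For large |z|, √(8*z^2 + 4*z + 1) ≈ √8·|z| and the denominator ≈ 5z.
Since z → +∞, |z| = z, giving √8/(5) = 2*√(2)/5.

2*√(2)/5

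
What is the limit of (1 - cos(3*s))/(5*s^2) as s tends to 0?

Substitution gives 0/0.
Use (1 − cos u)/u² → 1/2 with u = 3s: the limit is 3²/(2·5) = 9/10.

9/10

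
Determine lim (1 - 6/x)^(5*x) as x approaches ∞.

The base → 1 and the exponent → ∞: a 1^∞ form.
Take logarithms: (5x)·ln(1 - 6/x). Since ln(1+u) ~ u for small u, this behaves like (5x)·(-6/x) → -30.
So the limit is e^(-30).

e^(-30)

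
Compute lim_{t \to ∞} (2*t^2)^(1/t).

Base → ∞ and exponent → 0: an ∞^0 form.
Take logs: (1/t)·ln(2·t^2) = (ln 2 + 2·ln t)/t → 0.
So the limit is e^0 = 1.

1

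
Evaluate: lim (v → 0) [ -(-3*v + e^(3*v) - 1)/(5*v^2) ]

Direct substitution gives 0/0.
Apply L'Hôpital: lim (3*e^(3*v) - 3)/(-10*v), still 0/0.
After 2 applications of L'Hôpital's rule the quotient is (9*e^(3*v))/(-10); substituting v = 0 gives -9/10.

-9/10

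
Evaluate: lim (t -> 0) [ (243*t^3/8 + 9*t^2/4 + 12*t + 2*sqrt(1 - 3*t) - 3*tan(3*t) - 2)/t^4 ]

-405/64

Substitution gives 0/0; apply L'Hôpital's rule 4 times.
After differentiating numerator and denominator 4 times the quotient is (1944*tan(3*t)/cos(3*t)^2 - 5832*tan(3*t)/cos(3*t)^4 - 1215/(8*(1 - 3*t)^(7/2)))/(24); at t = 0 this is -405/64.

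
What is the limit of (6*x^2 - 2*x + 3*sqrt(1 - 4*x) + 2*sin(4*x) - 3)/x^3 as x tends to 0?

Substitution gives 0/0; apply L'Hôpital's rule 3 times.
After differentiating numerator and denominator 3 times the quotient is (-128*cos(4*x) - 72/(1 - 4*x)^(5/2))/(6); at x = 0 this is -100/3.

-100/3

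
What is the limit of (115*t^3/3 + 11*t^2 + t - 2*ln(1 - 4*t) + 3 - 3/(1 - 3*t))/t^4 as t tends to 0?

Substitution gives 0/0; apply L'Hôpital's rule 4 times.
After differentiating numerator and denominator 4 times the quotient is (3072/(4*t - 1)^4 + 5832/(3*t - 1)^5)/(24); at t = 0 this is -115.

-115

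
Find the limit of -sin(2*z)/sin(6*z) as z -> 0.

Substitution gives 0/0.
Divide numerator and denominator by z: sin(2z)/z → 2 and sin(6z)/z → 6, so the limit is -1·2/6 = -1/3.

-1/3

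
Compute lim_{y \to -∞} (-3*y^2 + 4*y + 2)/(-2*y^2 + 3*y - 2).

Numerator and denominator both have degree 2.
Dividing every term by y^2, all lower-order terms vanish and the limit is the ratio of leading coefficients, -3/(-2) = 3/2.

3/2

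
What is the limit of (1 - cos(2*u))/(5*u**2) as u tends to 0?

Substitution gives 0/0.
Use (1 − cos θ)/θ² → 1/2 with θ = 2u: the limit is 2²/(2·5) = 2/5.

2/5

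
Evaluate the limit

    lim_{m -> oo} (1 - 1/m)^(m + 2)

e^(-1)

The base → 1 and the exponent → ∞: a 1^∞ form.
Take logarithms: (m + 2)·ln(1 - 1/m). Since ln(1+u) ~ u for small u, this behaves like (m)·(-1/m) → -1.
So the limit is e^(-1).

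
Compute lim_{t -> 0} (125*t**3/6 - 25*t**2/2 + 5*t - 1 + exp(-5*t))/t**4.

625/24

Direct substitution gives 0/0.
Apply L'Hôpital: lim (125*t^2/2 - 25*t + 5 - 5*e^(-5*t))/(4*t^3), still 0/0.
Apply L'Hôpital: lim (125*t - 25 + 25*e^(-5*t))/(12*t^2), still 0/0.
Apply L'Hôpital: lim (125 - 125*e^(-5*t))/(24*t), still 0/0.
After 4 applications of L'Hôpital's rule the quotient is (625*e^(-5*t))/(24); substituting t = 0 gives 625/24.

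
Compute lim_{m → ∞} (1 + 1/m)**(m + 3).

Write it as [(1 + 1/m)^m]^(1) · (1 + 1/m)^(3). The bracketed term tends to e^(1) and the second factor to 1, so the limit is e^(1).

e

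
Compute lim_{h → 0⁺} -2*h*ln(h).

This is a 0·(−∞) form. Rewrite as -2·ln(h) / h^(−1) and apply L'Hôpital:
the derivative quotient is -2·(1/h) / (−1·h^(−2)) = (2/1)·h^1 → 0.

0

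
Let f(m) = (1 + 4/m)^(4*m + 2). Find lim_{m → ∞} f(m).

Let L be the limit and take ln: ln L = lim (4m + 2)·ln(1 + 4/m) = lim (4m + 2)·(4/m + O(1/m²)) = 16.
Hence L = e^(16).

e^(16)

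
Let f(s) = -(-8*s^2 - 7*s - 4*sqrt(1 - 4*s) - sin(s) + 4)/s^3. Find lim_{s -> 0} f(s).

Substitution gives 0/0; apply L'Hôpital's rule 3 times.
After differentiating numerator and denominator 3 times the quotient is (cos(s) + 96/(1 - 4*s)^(5/2))/(-6); at s = 0 this is -97/6.

-97/6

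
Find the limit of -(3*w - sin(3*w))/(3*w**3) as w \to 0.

Direct substitution gives 0/0.
Apply L'Hôpital: lim (3 - 3*cos(3*w))/(-9*w^2), still 0/0.
Apply L'Hôpital: lim (9*sin(3*w))/(-18*w), still 0/0.
After 3 applications of L'Hôpital's rule the quotient is (27*cos(3*w))/(-18); substituting w = 0 gives -3/2.

-3/2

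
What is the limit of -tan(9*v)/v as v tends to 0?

Substitution gives 0/0.
Since tan(u)/u → 1 as u → 0, tan(9v)/(9v) → 1 and the limit is 9/(-1) = -9.

-9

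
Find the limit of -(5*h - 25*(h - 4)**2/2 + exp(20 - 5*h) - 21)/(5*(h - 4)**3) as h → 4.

Direct substitution gives 0/0.
Apply L'Hôpital: lim (-25*h - 5*e^(20 - 5*h) + 105)/(-15*(h - 4)^2), still 0/0.
Apply L'Hôpital: lim (25*e^(20 - 5*h) - 25)/(120 - 30*h), still 0/0.
After 3 applications of L'Hôpital's rule the quotient is (-125*e^(20 - 5*h))/(-30); substituting h = 4 gives 25/6.

25/6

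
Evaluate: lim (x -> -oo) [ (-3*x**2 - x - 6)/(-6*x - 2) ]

The numerator has higher degree (2 > 1); the quotient behaves like (-3/(-6))·x^1 for large |x|.
As x → −∞ this diverges to -∞.

-∞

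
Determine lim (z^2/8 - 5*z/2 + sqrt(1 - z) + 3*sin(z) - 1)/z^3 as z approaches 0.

-9/16

Substitution gives 0/0 (the numerator vanishes to order 3).
Expand each term to order z^3: the coefficient of z^3 in √(1 - z) is -1/16 and in 3·sin(z) is -1/2.
Lower-order terms cancel with the polynomial part, so the numerator is (-9/16)·z^3 + o(z^3), and the limit is (-9/16)/(1) = -9/16.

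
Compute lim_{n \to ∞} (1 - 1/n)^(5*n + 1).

e^(-5)

Let L be the limit and take ln: ln L = lim (5n + 1)·ln(1 - 1/n) = lim (5n + 1)·(-1/n + O(1/n²)) = -5.
Hence L = e^(-5).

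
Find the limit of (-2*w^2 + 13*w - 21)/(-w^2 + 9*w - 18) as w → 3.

1/3

Since w = 3 makes numerator and denominator zero, (w - 3) divides both.
Cancelling it gives (7 - 2*w)/(6 - w); now plug in w = 3 to get 1/3.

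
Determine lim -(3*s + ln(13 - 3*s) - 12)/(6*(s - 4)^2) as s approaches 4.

3/4

Direct substitution gives 0/0.
Apply L'Hôpital: lim (3 - 3/(13 - 3*s))/(48 - 12*s), still 0/0.
After 2 applications of L'Hôpital's rule the quotient is (-9/(13 - 3*s)^2)/(-12); substituting s = 4 gives 3/4.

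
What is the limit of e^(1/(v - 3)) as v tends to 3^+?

∞

As v → 3⁺, 1/(v - 3) → +∞, so e^(1/(v - 3)) → ∞.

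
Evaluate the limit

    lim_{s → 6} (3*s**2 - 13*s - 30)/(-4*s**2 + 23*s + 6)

Since s = 6 makes numerator and denominator zero, (s - 6) divides both.
Cancelling it gives (3*s + 5)/(-4*s - 1); now plug in s = 6 to get -23/25.

-23/25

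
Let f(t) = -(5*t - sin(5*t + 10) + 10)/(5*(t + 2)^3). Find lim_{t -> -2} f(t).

Direct substitution gives 0/0.
Apply L'Hôpital: lim (5 - 5*cos(5*t + 10))/(-15*(t + 2)^2), still 0/0.
Apply L'Hôpital: lim (25*sin(5*t + 10))/(-30*t - 60), still 0/0.
After 3 applications of L'Hôpital's rule the quotient is (125*cos(5*t + 10))/(-30); substituting t = -2 gives -25/6.

-25/6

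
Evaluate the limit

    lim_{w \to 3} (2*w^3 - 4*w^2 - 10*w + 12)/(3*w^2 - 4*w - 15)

10/7

At w = 3 both the top and bottom vanish — a removable singularity. Factoring out (w - 3) from each leaves (2*w^2 + 2*w - 4)/(3*w + 5), which at w = 3 equals 10/7.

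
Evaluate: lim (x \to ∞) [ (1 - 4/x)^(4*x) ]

Write it as [(1 - 4/x)^x]^(4) · (1 - 4/x)^(0). The bracketed term tends to e^(-4) and the second factor to 1, so the limit is e^(-16).

e^(-16)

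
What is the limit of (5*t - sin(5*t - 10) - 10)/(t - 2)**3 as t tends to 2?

125/6

Direct substitution gives 0/0.
Apply L'Hôpital: lim (5 - 5*cos(5*t - 10))/(3*(t - 2)^2), still 0/0.
Apply L'Hôpital: lim (25*sin(5*t - 10))/(6*t - 12), still 0/0.
After 3 applications of L'Hôpital's rule the quotient is (125*cos(5*t - 10))/(6); substituting t = 2 gives 125/6.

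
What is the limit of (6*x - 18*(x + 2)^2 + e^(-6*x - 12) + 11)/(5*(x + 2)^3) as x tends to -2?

-36/5

Direct substitution gives 0/0.
Apply L'Hôpital: lim (-36*x - 6*e^(-6*x - 12) - 66)/(15*(x + 2)^2), still 0/0.
Apply L'Hôpital: lim (36*e^(-6*x - 12) - 36)/(30*x + 60), still 0/0.
After 3 applications of L'Hôpital's rule the quotient is (-216*e^(-6*x - 12))/(30); substituting x = -2 gives -36/5.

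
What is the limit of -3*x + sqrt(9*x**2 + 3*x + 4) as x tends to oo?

1/2

This has the form ∞ − ∞. Multiply and divide by the conjugate √(9*x^2 + 3*x + 4) + 3x.
That gives (3x + 4) / (√(9*x^2 + 3*x + 4) + 3x).
Divide numerator and denominator by x: the limit is 3/(2·3) = 1/2.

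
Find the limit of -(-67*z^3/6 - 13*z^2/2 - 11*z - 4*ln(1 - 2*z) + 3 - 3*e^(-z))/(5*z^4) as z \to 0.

Substitution gives 0/0; apply L'Hôpital's rule 4 times.
After differentiating numerator and denominator 4 times the quotient is (-3*e^(-z) + 384/(2*z - 1)^4)/(-120); at z = 0 this is -127/40.

-127/40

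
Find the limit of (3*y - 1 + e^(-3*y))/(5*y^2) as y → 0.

Direct substitution gives 0/0.
Apply L'Hôpital: lim (3 - 3*e^(-3*y))/(10*y), still 0/0.
After 2 applications of L'Hôpital's rule the quotient is (9*e^(-3*y))/(10); substituting y = 0 gives 9/10.

9/10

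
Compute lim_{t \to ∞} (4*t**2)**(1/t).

Base → ∞ and exponent → 0: an ∞^0 form.
Take logs: (1/t)·ln(4·t^2) = (ln 4 + 2·ln t)/t → 0.
So the limit is e^0 = 1.

1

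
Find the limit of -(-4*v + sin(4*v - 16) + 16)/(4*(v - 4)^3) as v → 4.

Direct substitution gives 0/0.
Apply L'Hôpital: lim (4*cos(4*v - 16) - 4)/(-12*(v - 4)^2), still 0/0.
Apply L'Hôpital: lim (-16*sin(4*v - 16))/(96 - 24*v), still 0/0.
After 3 applications of L'Hôpital's rule the quotient is (-64*cos(4*v - 16))/(-24); substituting v = 4 gives 8/3.

8/3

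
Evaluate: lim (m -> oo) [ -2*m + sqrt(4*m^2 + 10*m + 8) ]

This has the form ∞ − ∞. Multiply and divide by the conjugate √(4*m^2 + 10*m + 8) + 2m.
That gives (10m + 8) / (√(4*m^2 + 10*m + 8) + 2m).
Divide numerator and denominator by m: the limit is 10/(2·2) = 5/2.

5/2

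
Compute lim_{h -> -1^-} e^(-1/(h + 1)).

∞

As h → -1⁻, -1/(h + 1) → +∞, so e^(-1/(h + 1)) → ∞.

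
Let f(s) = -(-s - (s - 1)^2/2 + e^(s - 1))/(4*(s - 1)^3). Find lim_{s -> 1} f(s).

Direct substitution gives 0/0.
Apply L'Hôpital: lim (-s + e^(s - 1))/(-12*(s - 1)^2), still 0/0.
Apply L'Hôpital: lim (e^(s - 1) - 1)/(24 - 24*s), still 0/0.
After 3 applications of L'Hôpital's rule the quotient is (e^(s - 1))/(-24); substituting s = 1 gives -1/24.

-1/24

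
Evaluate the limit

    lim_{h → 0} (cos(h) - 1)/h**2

Direct substitution gives 0/0.
Apply L'Hôpital: lim (-sin(h))/(2*h), still 0/0.
After 2 applications of L'Hôpital's rule the quotient is (-cos(h))/(2); substituting h = 0 gives -1/2.

-1/2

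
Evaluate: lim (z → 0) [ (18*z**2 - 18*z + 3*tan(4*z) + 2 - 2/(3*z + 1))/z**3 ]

118

Substitution gives 0/0 (the numerator vanishes to order 3).
Expand each term to order z^3: the coefficient of z^3 in 3·tan(4z) is 64 and in -2·1/(1 + 3z) is 54.
Lower-order terms cancel with the polynomial part, so the numerator is (118)·z^3 + o(z^3), and the limit is (118)/(1) = 118.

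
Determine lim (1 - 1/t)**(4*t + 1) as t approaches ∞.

Write it as [(1 - 1/t)^t]^(4) · (1 - 1/t)^(1). The bracketed term tends to e^(-1) and the second factor to 1, so the limit is e^(-4).

e^(-4)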